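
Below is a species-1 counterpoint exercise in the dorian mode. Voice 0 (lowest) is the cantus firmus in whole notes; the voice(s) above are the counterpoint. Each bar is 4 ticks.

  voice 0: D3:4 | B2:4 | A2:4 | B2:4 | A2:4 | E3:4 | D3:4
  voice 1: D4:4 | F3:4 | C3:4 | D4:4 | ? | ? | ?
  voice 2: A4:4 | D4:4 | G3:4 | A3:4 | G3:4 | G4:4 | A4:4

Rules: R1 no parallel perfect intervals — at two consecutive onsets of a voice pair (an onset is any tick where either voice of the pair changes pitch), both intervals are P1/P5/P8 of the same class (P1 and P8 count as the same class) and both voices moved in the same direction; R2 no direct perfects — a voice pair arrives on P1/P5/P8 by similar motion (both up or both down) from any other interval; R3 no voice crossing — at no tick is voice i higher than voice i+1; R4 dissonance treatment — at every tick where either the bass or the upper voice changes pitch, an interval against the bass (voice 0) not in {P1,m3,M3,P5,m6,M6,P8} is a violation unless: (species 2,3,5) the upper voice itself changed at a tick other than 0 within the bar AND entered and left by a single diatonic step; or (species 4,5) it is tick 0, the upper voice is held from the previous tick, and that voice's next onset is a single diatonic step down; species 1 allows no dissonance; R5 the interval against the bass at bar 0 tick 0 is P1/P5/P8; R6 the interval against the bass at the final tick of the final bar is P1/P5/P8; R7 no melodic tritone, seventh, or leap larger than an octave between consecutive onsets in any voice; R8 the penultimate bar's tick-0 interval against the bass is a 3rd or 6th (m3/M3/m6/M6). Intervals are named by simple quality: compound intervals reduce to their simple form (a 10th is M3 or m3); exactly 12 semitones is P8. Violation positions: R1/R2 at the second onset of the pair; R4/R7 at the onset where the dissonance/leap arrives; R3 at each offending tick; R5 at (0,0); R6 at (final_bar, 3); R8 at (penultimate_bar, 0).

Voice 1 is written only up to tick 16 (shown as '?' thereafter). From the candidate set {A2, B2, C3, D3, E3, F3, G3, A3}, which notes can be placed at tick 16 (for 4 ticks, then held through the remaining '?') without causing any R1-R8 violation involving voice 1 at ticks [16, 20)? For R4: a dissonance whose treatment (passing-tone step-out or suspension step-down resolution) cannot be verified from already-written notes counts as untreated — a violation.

{F3}

A2: violates R2,R7
B2: violates R4,R7
C3: violates R2,R7
D3: violates R4
E3: violates R2,R7
F3: legal
G3: violates R2,R4
A3: violates R2,R3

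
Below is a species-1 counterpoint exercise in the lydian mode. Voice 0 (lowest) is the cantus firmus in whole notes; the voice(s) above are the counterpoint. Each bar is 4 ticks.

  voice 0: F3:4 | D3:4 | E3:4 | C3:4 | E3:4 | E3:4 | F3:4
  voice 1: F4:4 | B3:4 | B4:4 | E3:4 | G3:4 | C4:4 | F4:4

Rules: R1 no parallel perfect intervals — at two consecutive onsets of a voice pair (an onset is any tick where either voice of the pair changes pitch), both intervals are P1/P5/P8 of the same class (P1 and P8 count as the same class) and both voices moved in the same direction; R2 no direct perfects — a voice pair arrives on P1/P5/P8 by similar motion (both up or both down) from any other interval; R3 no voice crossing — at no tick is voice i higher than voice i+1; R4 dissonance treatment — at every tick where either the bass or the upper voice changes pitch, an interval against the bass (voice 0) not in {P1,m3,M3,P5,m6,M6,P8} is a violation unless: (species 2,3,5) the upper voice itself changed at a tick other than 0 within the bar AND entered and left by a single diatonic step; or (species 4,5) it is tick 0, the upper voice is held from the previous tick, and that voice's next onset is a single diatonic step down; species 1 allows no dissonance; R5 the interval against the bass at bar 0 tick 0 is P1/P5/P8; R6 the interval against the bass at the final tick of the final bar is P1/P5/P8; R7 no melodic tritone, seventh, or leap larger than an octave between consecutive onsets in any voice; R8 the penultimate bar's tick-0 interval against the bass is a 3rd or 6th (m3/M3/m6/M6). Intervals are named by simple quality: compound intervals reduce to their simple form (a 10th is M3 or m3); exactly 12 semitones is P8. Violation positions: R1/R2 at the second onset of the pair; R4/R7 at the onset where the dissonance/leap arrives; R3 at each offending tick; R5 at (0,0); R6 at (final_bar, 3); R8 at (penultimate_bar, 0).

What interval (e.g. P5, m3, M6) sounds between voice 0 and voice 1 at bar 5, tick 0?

voice 0=E3 voice 1=C4 -> m6

m6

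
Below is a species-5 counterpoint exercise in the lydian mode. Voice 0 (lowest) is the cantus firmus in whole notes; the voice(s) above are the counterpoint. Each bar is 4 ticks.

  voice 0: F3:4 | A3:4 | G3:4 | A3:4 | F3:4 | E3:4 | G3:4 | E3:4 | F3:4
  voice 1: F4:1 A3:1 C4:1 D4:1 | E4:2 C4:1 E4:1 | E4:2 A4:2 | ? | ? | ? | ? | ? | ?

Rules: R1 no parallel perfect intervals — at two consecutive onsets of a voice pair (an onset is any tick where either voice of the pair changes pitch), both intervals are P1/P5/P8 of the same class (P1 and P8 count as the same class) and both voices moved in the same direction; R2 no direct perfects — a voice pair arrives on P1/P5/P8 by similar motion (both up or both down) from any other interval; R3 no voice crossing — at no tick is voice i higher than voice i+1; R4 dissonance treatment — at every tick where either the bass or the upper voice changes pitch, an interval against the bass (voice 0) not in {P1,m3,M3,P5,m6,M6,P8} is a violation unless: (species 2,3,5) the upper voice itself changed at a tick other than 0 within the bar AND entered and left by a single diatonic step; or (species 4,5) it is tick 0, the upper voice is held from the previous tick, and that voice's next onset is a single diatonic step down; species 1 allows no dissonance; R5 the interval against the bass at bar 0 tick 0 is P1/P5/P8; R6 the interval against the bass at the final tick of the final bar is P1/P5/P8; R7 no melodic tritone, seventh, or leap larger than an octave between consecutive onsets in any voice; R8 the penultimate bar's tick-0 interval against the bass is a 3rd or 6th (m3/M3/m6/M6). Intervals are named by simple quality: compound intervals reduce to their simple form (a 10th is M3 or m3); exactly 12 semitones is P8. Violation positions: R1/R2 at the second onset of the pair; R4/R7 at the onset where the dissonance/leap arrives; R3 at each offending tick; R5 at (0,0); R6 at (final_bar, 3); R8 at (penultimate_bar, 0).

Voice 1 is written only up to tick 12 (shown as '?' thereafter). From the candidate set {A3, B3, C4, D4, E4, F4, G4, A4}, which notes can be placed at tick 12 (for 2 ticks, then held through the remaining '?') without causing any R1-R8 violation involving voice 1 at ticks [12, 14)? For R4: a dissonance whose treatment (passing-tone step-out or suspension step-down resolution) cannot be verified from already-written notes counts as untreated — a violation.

A3: legal
B3: violates R4,R7
C4: legal
D4: violates R4
E4: legal
F4: legal
G4: violates R4
A4: legal

{A3, A4, C4, E4, F4}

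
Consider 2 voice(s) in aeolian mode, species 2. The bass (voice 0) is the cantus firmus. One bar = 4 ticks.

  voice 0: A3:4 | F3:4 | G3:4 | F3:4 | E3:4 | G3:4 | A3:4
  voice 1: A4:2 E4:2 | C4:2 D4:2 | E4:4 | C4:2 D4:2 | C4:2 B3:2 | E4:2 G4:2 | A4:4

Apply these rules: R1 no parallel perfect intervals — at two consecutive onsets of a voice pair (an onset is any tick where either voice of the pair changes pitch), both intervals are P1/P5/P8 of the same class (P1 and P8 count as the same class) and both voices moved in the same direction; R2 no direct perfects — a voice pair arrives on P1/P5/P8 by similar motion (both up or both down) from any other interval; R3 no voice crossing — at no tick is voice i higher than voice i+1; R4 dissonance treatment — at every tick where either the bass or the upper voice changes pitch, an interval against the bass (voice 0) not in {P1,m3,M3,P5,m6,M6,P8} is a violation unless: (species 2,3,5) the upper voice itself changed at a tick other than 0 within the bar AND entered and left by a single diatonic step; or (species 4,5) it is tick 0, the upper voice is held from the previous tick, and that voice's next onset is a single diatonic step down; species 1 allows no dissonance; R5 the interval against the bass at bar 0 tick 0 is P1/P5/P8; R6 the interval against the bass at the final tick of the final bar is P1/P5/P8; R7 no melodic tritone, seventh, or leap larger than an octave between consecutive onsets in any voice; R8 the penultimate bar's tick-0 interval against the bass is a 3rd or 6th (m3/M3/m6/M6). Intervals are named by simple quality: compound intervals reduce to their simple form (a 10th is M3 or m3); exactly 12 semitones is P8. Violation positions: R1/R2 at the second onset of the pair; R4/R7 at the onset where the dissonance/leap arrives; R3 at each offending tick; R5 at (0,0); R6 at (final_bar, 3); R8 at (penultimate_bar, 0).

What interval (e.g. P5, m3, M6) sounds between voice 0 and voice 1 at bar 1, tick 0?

P5

voice 0=F3 voice 1=C4 -> P5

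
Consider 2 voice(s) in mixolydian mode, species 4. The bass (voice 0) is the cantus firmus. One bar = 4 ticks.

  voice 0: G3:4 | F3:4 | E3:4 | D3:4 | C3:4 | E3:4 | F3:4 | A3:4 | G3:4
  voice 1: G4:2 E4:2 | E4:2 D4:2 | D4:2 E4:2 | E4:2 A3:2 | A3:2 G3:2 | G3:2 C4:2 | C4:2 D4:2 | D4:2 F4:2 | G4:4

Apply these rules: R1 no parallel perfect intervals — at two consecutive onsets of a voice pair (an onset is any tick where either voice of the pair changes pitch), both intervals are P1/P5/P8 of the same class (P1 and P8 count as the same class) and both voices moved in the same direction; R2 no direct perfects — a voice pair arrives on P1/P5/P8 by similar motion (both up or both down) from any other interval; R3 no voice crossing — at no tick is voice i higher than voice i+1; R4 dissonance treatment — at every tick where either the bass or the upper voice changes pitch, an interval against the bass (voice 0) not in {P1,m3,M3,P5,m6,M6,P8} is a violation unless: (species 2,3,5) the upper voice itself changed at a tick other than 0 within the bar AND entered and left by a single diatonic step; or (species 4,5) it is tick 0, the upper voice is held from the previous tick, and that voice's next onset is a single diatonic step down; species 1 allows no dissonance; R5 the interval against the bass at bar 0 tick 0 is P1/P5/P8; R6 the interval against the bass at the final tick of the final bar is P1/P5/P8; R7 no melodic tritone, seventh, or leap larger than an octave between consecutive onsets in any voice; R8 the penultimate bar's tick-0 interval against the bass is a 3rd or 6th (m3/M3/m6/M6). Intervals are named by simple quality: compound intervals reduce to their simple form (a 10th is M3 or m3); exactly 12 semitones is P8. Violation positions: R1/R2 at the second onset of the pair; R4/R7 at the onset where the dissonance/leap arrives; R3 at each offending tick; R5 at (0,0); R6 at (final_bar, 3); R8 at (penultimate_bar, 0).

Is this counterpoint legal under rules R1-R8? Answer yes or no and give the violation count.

bar 0: v0=G3 v1=G4 (P8)
bar 1: v0=F3 v1=E4 (M7)
bar 2: v0=E3 v1=D4 (m7)
bar 3: v0=D3 v1=E4 (M2)
bar 4: v0=C3 v1=A3 (M6)
bar 5: v0=E3 v1=G3 (m3)
bar 6: v0=F3 v1=C4 (P5)
bar 7: v0=A3 v1=D4 (P4)
bar 8: v0=G3 v1=G4 (P8)
  R4 @ bar2.0: E3/D4 m7 untreated
  R4 @ bar3.0: D3/E4 M2 untreated
  R4 @ bar7.0: A3/D4 P4 untreated
  R8 @ bar7.0: penult P4 not 3rd/6th

No (4 violations)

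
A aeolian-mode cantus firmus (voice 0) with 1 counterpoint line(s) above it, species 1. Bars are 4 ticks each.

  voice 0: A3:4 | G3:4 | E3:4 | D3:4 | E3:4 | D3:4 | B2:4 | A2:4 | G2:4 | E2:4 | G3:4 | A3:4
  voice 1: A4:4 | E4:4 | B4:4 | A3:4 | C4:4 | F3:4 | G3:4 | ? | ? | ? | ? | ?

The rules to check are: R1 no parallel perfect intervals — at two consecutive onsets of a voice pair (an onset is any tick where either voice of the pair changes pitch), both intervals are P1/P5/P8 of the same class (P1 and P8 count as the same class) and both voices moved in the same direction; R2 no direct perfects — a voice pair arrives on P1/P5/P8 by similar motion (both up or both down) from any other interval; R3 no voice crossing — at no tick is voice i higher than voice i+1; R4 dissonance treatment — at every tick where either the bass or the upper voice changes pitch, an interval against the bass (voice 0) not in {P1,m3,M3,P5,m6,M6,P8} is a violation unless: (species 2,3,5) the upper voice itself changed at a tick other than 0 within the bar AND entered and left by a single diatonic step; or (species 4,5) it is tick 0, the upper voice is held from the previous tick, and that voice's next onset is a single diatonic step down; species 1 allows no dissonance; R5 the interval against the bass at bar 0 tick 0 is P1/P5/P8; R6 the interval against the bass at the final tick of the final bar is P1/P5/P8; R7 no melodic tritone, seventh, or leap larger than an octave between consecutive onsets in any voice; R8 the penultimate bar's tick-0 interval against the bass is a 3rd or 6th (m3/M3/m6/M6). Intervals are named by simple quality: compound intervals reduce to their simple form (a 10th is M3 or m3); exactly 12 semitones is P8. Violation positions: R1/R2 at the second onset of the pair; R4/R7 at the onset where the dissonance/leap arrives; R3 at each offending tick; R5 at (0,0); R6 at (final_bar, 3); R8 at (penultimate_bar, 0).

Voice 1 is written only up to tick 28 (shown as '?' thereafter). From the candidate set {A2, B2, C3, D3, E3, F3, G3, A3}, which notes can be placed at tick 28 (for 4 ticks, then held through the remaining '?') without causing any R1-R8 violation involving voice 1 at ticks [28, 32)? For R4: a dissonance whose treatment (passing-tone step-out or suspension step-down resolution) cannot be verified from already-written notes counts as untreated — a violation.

A2: violates R2,R7
B2: violates R4
C3: legal
D3: violates R4
E3: violates R2
F3: legal
G3: violates R4
A3: legal

{A3, C3, F3}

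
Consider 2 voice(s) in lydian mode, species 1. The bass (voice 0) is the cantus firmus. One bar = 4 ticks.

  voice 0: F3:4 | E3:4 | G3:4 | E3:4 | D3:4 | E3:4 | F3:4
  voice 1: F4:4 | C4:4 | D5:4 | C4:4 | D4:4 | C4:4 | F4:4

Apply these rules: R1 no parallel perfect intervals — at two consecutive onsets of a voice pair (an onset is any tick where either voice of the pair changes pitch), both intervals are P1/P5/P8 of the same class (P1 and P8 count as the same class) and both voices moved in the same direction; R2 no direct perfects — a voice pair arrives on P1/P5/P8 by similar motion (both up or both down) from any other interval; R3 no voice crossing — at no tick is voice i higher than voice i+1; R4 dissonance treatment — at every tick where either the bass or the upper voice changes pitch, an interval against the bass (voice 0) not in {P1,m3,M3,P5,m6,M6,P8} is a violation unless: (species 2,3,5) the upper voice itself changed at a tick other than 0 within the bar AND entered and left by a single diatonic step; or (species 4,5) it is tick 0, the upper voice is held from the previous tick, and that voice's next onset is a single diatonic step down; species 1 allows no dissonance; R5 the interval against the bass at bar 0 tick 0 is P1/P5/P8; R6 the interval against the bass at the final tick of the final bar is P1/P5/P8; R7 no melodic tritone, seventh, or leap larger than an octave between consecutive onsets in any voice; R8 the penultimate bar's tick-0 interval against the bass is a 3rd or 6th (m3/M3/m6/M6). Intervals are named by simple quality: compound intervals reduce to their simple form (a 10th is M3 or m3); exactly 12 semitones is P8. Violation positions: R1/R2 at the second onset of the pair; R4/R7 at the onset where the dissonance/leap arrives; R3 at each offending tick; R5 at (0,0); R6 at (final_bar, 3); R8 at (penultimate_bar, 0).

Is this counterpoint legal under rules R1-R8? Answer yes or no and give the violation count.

bar 0: v0=F3 v1=F4 (P8)
bar 1: v0=E3 v1=C4 (m6)
bar 2: v0=G3 v1=D5 (P5)
bar 3: v0=E3 v1=C4 (m6)
bar 4: v0=D3 v1=D4 (P8)
bar 5: v0=E3 v1=C4 (m6)
bar 6: v0=F3 v1=F4 (P8)
  R2 @ bar2.0: E3/C4 m6 -> G3/D5 P5 similar
  R7 @ bar2.0: C4->D5 leap 14st
  R7 @ bar3.0: D5->C4 leap 14st
  R2 @ bar6.0: E3/C4 m6 -> F3/F4 P8 similar

No (4 violations)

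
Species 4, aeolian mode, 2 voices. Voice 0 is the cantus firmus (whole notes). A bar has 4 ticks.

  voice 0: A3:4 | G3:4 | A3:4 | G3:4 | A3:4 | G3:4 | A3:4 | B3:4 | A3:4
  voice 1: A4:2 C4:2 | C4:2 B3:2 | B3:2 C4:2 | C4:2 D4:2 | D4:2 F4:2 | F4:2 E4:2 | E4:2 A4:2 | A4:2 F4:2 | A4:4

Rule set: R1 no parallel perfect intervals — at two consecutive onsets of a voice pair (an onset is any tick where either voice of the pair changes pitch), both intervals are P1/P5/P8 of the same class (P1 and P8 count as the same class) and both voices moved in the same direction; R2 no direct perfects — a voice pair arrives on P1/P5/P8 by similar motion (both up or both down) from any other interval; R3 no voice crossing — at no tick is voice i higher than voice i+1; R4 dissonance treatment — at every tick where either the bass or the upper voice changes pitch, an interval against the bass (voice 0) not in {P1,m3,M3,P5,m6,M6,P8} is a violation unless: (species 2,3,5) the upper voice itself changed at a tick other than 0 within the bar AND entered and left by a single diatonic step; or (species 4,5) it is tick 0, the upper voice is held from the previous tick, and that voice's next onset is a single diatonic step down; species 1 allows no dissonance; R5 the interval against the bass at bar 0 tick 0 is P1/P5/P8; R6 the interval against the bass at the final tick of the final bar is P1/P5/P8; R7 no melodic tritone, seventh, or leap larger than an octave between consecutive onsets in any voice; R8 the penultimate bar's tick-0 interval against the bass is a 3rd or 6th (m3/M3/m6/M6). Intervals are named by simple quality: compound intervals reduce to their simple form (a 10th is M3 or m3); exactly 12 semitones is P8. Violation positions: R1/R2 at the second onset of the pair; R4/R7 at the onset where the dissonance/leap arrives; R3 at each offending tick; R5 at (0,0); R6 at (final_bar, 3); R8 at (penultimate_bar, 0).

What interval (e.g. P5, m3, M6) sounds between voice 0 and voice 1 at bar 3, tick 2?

voice 0=G3 voice 1=D4 -> P5

P5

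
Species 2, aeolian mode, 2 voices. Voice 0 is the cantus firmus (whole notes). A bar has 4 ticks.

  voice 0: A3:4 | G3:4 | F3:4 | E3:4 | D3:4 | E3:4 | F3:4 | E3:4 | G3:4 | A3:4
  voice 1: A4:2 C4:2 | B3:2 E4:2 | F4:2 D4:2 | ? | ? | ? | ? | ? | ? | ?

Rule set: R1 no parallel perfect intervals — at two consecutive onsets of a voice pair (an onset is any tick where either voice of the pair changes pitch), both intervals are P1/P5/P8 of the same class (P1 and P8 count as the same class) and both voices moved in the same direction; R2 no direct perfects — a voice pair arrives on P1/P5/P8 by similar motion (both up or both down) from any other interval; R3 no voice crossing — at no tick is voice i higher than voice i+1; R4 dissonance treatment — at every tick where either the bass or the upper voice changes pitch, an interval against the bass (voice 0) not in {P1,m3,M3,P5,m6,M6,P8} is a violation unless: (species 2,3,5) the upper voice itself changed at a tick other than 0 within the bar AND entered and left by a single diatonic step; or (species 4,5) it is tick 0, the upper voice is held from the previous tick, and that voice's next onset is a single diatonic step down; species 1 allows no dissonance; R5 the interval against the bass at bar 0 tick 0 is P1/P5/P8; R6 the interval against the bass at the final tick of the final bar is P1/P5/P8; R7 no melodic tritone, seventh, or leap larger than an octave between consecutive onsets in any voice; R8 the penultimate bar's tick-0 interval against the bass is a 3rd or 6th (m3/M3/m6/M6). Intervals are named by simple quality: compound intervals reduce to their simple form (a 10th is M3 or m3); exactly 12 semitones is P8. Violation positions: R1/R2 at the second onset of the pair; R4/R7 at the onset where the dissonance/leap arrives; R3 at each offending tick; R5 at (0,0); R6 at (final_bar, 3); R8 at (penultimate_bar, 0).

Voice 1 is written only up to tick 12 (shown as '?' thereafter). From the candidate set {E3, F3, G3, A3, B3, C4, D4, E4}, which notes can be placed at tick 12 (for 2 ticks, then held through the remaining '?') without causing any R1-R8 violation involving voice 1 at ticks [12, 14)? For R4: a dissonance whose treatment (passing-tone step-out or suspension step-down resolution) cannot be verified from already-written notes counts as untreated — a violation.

E3: violates R2,R7
F3: violates R4
G3: legal
A3: violates R4
B3: violates R2
C4: legal
D4: violates R4
E4: legal

{C4, E4, G3}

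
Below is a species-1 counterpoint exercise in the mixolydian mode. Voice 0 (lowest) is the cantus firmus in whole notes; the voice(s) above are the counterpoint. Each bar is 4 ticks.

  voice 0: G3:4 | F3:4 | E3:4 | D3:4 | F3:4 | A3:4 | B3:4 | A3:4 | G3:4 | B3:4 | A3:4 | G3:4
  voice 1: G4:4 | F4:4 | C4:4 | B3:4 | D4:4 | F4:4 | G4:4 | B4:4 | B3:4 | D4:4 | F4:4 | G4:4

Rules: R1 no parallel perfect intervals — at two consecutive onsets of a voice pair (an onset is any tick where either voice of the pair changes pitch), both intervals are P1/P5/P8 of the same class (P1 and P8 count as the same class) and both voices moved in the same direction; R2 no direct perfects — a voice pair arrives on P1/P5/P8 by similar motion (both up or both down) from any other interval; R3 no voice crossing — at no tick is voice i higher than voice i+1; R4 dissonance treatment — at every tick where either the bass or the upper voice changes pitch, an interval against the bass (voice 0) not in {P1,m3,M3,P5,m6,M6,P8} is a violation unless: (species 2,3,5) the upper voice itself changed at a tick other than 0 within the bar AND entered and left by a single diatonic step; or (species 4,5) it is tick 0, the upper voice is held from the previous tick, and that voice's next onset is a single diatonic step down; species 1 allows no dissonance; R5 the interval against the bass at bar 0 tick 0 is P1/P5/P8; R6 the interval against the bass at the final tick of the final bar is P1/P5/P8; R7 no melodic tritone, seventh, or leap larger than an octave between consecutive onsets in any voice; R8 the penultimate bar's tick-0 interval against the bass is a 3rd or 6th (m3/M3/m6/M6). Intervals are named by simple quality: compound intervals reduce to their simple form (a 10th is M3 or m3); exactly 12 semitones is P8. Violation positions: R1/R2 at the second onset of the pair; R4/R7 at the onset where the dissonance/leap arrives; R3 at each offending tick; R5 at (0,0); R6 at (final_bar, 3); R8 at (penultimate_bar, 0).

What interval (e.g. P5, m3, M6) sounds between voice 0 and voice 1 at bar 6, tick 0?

voice 0=B3 voice 1=G4 -> m6

m6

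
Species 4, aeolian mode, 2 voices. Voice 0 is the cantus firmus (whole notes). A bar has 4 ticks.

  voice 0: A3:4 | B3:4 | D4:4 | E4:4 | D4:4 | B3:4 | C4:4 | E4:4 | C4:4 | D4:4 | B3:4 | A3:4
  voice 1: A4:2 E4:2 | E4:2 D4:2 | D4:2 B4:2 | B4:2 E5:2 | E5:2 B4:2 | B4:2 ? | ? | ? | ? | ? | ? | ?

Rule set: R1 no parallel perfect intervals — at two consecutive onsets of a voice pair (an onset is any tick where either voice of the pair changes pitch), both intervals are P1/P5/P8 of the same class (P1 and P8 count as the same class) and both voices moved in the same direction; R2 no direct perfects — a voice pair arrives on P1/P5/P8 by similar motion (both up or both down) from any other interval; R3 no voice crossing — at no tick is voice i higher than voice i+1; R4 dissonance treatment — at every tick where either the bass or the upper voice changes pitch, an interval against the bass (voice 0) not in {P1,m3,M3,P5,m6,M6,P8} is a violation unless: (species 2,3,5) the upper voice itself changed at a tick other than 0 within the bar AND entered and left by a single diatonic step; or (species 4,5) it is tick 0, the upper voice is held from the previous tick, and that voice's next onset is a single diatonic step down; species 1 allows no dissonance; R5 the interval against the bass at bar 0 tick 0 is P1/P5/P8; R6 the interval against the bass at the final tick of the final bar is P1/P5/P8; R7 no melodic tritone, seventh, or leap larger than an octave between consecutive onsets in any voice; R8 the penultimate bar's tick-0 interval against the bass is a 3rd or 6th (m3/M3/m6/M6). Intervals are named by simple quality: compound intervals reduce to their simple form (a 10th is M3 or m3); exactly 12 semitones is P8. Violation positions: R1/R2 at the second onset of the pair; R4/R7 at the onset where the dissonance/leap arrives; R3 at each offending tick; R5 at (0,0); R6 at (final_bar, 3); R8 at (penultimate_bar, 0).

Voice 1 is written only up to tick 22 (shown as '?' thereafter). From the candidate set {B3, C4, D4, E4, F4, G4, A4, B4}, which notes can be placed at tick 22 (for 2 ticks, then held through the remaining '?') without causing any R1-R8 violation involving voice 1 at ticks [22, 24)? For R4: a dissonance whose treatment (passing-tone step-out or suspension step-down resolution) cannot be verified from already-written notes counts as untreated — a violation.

B3: legal
C4: violates R4,R7
D4: legal
E4: violates R4
F4: violates R4,R7
G4: legal
A4: violates R4
B4: legal

{B3, B4, D4, G4}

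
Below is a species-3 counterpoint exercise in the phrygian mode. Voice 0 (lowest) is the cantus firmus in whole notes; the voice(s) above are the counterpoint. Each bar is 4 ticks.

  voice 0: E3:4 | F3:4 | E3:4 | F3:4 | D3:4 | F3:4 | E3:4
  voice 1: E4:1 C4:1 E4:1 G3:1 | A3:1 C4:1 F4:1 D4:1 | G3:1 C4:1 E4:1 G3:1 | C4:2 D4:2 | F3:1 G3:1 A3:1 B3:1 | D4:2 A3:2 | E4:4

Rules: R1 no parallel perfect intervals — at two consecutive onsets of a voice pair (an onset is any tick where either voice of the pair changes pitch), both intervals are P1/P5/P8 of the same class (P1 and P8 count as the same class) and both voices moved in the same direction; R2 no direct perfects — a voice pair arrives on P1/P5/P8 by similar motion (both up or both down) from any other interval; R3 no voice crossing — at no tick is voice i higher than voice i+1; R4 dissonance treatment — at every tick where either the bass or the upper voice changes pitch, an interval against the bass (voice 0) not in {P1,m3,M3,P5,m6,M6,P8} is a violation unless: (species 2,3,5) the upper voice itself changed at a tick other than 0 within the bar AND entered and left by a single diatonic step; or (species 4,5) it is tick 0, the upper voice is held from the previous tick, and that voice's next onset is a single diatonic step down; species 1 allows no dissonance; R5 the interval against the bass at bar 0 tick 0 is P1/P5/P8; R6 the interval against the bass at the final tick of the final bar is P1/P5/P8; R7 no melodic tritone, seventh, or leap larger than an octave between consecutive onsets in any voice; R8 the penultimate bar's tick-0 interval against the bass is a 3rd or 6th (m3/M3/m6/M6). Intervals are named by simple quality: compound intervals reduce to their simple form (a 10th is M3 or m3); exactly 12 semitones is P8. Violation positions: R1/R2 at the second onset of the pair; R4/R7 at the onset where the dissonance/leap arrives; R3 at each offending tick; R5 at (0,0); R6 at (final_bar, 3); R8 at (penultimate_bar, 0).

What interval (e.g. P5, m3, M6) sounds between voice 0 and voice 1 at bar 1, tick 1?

P5

voice 0=F3 voice 1=C4 -> P5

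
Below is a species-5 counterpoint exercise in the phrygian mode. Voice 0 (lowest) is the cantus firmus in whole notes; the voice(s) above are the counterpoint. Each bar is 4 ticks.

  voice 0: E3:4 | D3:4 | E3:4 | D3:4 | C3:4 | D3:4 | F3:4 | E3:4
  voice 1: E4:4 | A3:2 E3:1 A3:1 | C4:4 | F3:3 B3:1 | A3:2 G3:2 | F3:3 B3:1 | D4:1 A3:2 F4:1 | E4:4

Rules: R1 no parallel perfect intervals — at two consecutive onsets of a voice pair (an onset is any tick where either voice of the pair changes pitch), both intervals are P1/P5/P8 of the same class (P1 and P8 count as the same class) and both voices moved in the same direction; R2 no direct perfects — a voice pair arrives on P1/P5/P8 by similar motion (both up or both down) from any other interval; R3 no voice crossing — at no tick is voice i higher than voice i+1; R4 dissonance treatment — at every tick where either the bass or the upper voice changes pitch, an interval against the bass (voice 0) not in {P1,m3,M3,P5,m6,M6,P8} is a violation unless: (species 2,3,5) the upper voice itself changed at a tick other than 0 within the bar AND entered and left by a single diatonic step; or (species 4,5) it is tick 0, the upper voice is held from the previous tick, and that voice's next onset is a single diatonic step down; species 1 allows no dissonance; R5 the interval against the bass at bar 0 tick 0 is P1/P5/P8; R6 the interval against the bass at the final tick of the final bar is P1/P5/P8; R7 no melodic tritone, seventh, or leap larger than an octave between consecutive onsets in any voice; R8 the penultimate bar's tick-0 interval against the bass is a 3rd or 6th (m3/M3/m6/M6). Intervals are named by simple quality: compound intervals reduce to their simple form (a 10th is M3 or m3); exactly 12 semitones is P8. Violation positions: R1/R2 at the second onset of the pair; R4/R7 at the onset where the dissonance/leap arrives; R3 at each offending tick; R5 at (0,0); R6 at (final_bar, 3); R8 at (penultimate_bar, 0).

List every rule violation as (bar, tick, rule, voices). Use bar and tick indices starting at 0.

(1, 0, R2, (0, 1))
(1, 2, R4, (0, 1))
(3, 3, R7, (1,))
(5, 3, R7, (1,))
(7, 0, R1, (0, 1))

bar 0: v0=E3 v1=E4 downbeat P8
bar 1: v0=D3 v1=A3 downbeat P5
bar 2: v0=E3 v1=C4 downbeat m6
bar 3: v0=D3 v1=F3 downbeat m3
bar 4: v0=C3 v1=A3 downbeat M6
bar 5: v0=D3 v1=F3 downbeat m3
bar 6: v0=F3 v1=D4 downbeat M6
bar 7: v0=E3 v1=E4 downbeat P8
  -> R2 @ bar 1 tick 0 v(0, 1): E3/E4 P8 -> D3/A3 P5 similar
  -> R4 @ bar 1 tick 2 v(0, 1): D3/E3 M2 untreated
  -> R7 @ bar 3 tick 3 v(1,): F3->B3 leap 6st
  -> R7 @ bar 5 tick 3 v(1,): F3->B3 leap 6st
  -> R1 @ bar 7 tick 0 v(0, 1): F3/F4 P8 -> E3/E4 P8 similar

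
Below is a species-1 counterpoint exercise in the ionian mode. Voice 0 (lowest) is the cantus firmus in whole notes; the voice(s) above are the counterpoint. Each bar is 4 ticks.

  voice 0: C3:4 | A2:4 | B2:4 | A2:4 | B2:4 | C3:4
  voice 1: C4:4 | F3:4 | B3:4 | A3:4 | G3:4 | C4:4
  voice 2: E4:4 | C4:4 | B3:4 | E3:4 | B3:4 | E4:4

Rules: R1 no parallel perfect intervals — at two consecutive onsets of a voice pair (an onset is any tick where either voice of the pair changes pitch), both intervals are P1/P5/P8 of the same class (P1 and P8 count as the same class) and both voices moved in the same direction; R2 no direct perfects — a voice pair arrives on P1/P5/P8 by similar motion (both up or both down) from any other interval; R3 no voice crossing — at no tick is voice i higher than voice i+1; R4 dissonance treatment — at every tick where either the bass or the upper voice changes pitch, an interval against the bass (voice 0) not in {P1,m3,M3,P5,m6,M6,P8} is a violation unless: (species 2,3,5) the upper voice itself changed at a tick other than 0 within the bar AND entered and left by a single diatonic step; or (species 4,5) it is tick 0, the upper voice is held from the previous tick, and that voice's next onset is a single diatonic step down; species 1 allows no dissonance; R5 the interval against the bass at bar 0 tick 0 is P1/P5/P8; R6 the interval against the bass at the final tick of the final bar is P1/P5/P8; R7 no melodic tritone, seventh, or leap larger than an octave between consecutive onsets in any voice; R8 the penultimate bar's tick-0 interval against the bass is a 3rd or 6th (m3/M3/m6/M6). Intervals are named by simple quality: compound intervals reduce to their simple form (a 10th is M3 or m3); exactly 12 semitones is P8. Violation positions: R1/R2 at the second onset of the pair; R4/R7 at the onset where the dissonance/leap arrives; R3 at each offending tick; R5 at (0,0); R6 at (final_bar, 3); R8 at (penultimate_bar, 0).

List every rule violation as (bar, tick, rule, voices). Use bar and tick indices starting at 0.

bar 0: v0=C3 v1=C4 v2=E4 downbeat M3
bar 1: v0=A2 v1=F3 v2=C4 downbeat m3
bar 2: v0=B2 v1=B3 v2=B3 downbeat P8
bar 3: v0=A2 v1=A3 v2=E3 downbeat P5
bar 4: v0=B2 v1=G3 v2=B3 downbeat P8
bar 5: v0=C3 v1=C4 v2=E4 downbeat M3
  -> R5 @ bar 0 tick 0 v(0, 2): opens on M3
  -> R2 @ bar 1 tick 0 v(1, 2): C4/E4 M3 -> F3/C4 P5 similar
  -> R2 @ bar 2 tick 0 v(0, 1): A2/F3 m6 -> B2/B3 P8 similar
  -> R7 @ bar 2 tick 0 v(1,): F3->B3 leap 6st
  -> R1 @ bar 3 tick 0 v(0, 1): B2/B3 P8 -> A2/A3 P8 similar
  -> R2 @ bar 3 tick 0 v(0, 2): B2/B3 P8 -> A2/E3 P5 similar
  -> R3 @ bar 3 tick 0 v(1, 2): A3 above E3
  -> R3 @ bar 3 tick 1 v(1, 2): A3 above E3
  -> R3 @ bar 3 tick 2 v(1, 2): A3 above E3
  -> R3 @ bar 3 tick 3 v(1, 2): A3 above E3
  -> R2 @ bar 4 tick 0 v(0, 2): A2/E3 P5 -> B2/B3 P8 similar
  -> R8 @ bar 4 tick 0 v(0, 2): penult P8 not 3rd/6th
  -> R2 @ bar 5 tick 0 v(0, 1): B2/G3 m6 -> C3/C4 P8 similar
  -> R6 @ bar 5 tick 3 v(0, 2): closes on M3

(0, 0, R5, (0, 2))
(1, 0, R2, (1, 2))
(2, 0, R2, (0, 1))
(2, 0, R7, (1,))
(3, 0, R1, (0, 1))
(3, 0, R2, (0, 2))
(3, 0, R3, (1, 2))
(3, 1, R3, (1, 2))
(3, 2, R3, (1, 2))
(3, 3, R3, (1, 2))
(4, 0, R2, (0, 2))
(4, 0, R8, (0, 2))
(5, 0, R2, (0, 1))
(5, 3, R6, (0, 2))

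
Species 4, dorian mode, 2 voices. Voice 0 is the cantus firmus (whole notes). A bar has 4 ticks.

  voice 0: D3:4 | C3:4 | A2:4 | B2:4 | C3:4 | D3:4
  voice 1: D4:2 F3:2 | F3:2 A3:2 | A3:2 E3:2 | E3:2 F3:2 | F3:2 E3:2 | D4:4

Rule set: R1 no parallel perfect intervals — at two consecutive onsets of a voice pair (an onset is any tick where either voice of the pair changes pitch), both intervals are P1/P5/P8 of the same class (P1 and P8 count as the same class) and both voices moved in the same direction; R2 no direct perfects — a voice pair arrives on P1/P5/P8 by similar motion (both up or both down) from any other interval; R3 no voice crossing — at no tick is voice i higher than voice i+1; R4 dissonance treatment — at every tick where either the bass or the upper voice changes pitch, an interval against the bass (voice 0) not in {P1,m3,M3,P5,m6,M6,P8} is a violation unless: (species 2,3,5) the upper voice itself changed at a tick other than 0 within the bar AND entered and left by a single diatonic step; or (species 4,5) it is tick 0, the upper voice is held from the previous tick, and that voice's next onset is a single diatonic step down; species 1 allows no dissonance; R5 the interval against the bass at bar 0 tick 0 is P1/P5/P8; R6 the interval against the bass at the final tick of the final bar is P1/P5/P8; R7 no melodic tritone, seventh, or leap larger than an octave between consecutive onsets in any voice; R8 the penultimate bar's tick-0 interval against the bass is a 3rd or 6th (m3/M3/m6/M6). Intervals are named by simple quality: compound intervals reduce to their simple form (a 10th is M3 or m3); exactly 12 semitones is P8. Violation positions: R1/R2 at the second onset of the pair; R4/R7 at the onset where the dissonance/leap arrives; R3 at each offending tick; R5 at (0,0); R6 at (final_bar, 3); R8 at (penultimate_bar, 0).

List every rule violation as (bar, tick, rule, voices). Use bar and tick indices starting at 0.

bar 0: v0=D3 v1=D4 downbeat P8
bar 1: v0=C3 v1=F3 downbeat P4
bar 2: v0=A2 v1=A3 downbeat P8
bar 3: v0=B2 v1=E3 downbeat P4
bar 4: v0=C3 v1=F3 downbeat P4
bar 5: v0=D3 v1=D4 downbeat P8
  -> R4 @ bar 1 tick 0 v(0, 1): C3/F3 P4 untreated
  -> R4 @ bar 3 tick 0 v(0, 1): B2/E3 P4 untreated
  -> R4 @ bar 3 tick 2 v(0, 1): B2/F3 TT untreated
  -> R8 @ bar 4 tick 0 v(0, 1): penult P4 not 3rd/6th
  -> R2 @ bar 5 tick 0 v(0, 1): C3/E3 M3 -> D3/D4 P8 similar
  -> R7 @ bar 5 tick 0 v(1,): E3->D4 leap 10st

(1, 0, R4, (0, 1))
(3, 0, R4, (0, 1))
(3, 2, R4, (0, 1))
(4, 0, R8, (0, 1))
(5, 0, R2, (0, 1))
(5, 0, R7, (1,))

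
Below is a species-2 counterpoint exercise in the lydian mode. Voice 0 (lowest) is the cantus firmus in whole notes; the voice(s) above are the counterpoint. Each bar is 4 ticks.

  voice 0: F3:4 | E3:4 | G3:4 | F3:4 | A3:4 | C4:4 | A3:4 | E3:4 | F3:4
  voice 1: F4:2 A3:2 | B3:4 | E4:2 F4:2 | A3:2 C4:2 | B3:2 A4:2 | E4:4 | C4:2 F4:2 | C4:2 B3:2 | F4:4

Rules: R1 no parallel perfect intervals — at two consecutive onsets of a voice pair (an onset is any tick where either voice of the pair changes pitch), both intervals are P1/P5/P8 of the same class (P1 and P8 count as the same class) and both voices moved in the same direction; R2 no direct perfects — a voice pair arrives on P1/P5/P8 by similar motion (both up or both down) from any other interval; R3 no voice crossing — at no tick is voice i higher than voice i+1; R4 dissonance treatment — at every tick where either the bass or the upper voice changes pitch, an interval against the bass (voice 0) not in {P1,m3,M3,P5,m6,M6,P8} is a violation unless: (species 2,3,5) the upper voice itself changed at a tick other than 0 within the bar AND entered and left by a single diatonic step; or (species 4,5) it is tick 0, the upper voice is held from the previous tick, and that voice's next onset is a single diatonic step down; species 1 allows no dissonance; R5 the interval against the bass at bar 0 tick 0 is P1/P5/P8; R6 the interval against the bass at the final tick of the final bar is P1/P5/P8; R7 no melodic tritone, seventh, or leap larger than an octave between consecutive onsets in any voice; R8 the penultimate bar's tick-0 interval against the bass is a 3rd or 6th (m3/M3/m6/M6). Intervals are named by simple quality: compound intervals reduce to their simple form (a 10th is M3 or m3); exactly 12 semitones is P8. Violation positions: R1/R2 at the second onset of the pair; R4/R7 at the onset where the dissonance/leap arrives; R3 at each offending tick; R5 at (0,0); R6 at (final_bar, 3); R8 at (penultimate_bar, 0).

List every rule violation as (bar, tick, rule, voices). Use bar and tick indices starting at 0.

bar 0: v0=F3 v1=F4 downbeat P8
bar 1: v0=E3 v1=B3 downbeat P5
bar 2: v0=G3 v1=E4 downbeat M6
bar 3: v0=F3 v1=A3 downbeat M3
bar 4: v0=A3 v1=B3 downbeat M2
bar 5: v0=C4 v1=E4 downbeat M3
bar 6: v0=A3 v1=C4 downbeat m3
bar 7: v0=E3 v1=C4 downbeat m6
bar 8: v0=F3 v1=F4 downbeat P8
  -> R4 @ bar 2 tick 2 v(0, 1): G3/F4 m7 untreated
  -> R4 @ bar 4 tick 0 v(0, 1): A3/B3 M2 untreated
  -> R7 @ bar 4 tick 2 v(1,): B3->A4 leap 10st
  -> R2 @ bar 8 tick 0 v(0, 1): E3/B3 P5 -> F3/F4 P8 similar
  -> R7 @ bar 8 tick 0 v(1,): B3->F4 leap 6st

(2, 2, R4, (0, 1))
(4, 0, R4, (0, 1))
(4, 2, R7, (1,))
(8, 0, R2, (0, 1))
(8, 0, R7, (1,))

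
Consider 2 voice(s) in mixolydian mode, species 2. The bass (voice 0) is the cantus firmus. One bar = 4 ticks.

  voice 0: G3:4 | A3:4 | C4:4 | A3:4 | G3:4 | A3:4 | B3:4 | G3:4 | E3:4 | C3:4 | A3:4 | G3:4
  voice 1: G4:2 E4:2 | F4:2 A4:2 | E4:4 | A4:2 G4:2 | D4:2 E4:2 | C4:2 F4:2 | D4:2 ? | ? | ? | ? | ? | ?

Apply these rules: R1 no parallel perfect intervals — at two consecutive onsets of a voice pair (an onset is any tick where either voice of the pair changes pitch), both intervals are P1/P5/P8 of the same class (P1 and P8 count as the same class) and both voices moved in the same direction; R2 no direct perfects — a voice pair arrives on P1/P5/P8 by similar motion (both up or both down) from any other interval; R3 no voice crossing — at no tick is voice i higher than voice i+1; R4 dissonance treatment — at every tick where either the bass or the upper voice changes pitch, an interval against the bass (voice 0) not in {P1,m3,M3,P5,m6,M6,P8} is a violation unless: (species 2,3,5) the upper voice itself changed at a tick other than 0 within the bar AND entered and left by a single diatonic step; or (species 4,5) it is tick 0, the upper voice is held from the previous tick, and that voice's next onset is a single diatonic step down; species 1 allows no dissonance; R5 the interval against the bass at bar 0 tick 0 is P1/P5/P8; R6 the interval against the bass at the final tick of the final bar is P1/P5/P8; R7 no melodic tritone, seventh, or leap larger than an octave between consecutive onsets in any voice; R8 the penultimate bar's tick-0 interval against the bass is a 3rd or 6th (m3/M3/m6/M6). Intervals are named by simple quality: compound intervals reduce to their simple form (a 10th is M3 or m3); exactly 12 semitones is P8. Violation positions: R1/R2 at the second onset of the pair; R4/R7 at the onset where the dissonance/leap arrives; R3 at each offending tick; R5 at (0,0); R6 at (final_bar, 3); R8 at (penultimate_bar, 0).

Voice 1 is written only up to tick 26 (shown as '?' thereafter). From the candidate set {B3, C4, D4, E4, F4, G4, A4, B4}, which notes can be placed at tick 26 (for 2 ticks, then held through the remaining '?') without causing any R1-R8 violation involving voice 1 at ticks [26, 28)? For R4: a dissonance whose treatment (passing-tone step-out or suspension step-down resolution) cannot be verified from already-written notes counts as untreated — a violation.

B3: legal
C4: violates R4
D4: legal
E4: violates R4
F4: violates R4
G4: legal
A4: violates R4
B4: legal

{B3, B4, D4, G4}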